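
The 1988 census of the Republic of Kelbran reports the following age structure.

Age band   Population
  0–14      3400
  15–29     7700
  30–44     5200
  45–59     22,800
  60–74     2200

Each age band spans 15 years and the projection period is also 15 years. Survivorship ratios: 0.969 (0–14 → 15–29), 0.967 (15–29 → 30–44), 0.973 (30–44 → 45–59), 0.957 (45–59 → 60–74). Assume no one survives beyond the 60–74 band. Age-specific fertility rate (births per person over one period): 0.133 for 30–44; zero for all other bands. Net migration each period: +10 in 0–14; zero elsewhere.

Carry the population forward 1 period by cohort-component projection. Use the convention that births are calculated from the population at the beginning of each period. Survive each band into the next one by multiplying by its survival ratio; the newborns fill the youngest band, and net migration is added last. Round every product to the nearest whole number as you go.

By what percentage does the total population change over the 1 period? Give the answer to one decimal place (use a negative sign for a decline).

-7.2

Numbering the bands 1..5 from youngest to oldest:
After projecting period 1:
Births: 5200 × 0.133 = 692
Band 2: 3400 × 0.969 = 3295
Band 3: 7700 × 0.967 = 7446
Band 4: 5200 × 0.973 = 5060
Band 5: 22800 × 0.957 = 21820
Net migration: Band 1 + 10 → 702
End of period: [702, 3295, 7446, 5060, 21820]
Total: 41300 → 38323; change = -2977; percentage change = -7.2%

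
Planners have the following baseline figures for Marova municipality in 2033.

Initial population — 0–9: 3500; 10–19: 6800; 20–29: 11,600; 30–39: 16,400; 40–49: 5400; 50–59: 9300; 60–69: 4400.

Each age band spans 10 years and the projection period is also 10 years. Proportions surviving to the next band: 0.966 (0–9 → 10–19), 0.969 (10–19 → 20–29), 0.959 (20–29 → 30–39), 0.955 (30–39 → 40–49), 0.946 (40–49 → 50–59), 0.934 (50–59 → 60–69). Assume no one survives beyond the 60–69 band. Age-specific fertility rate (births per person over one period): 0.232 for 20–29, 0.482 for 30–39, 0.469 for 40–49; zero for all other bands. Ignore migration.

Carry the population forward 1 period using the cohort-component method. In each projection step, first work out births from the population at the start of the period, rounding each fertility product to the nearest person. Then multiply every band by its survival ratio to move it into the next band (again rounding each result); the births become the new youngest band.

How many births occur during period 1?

13129

Let band 1 be 0–9 through band 7 = 60–69.
Period 1:
Births: 11600 * 0.232 = 2691 ; 16400 * 0.482 = 7905 ; 5400 * 0.469 = 2533 → 13129
Band 2: 3500 * 0.966 = 3381
Band 3: 6800 * 0.969 = 6589
Band 4: 11600 * 0.959 = 11124
Band 5: 16400 * 0.955 = 15662
Band 6: 5400 * 0.946 = 5108
Band 7: 9300 * 0.934 = 8686
→ [13129, 3381, 6589, 11124, 15662, 5108, 8686]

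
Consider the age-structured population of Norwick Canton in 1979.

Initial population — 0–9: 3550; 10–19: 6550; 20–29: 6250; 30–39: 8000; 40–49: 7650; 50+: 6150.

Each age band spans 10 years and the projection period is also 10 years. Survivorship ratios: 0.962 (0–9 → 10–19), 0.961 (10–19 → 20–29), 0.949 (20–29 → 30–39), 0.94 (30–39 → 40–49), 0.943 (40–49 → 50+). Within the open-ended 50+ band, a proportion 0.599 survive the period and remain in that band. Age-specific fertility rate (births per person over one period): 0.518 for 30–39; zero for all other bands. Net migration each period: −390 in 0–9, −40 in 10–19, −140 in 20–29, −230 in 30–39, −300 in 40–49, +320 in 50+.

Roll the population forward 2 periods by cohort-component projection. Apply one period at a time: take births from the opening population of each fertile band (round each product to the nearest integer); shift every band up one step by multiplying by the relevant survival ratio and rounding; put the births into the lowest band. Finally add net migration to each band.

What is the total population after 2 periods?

33755

Numbering the groups 1..6 from youngest to oldest:
[period 1]
Births: 8000 × 0.518 = 4144
Group 2: 3550 × 0.962 = 3415
Group 3: 6550 × 0.961 = 6295
Group 4: 6250 × 0.949 = 5931
Group 5: 8000 × 0.94 = 7520
Group 6: 7650 × 0.943 + 6150 × 0.599 = 7214 + 3684 = 10898
Net migration: Group 1 − 390 → 3754; Group 2 − 40 → 3375; Group 3 − 140 → 6155; Group 4 − 230 → 5701; Group 5 − 300 → 7220; Group 6 + 320 → 11218
→ [3754, 3375, 6155, 5701, 7220, 11218]
[period 2]
Births: 5701 × 0.518 = 2953
Group 2: 3754 × 0.962 = 3611
Group 3: 3375 × 0.961 = 3243
Group 4: 6155 × 0.949 = 5841
Group 5: 5701 × 0.94 = 5359
Group 6: 7220 × 0.943 + 11218 × 0.599 = 6808 + 6720 = 13528
Net migration: Group 1 − 390 → 2563; Group 2 − 40 → 3571; Group 3 − 140 → 3103; Group 4 − 230 → 5611; Group 5 − 300 → 5059; Group 6 + 320 → 13848
→ [2563, 3571, 3103, 5611, 5059, 13848]
Total after period 2: 2563 + 3571 + 3103 + 5611 + 5059 + 13848 = 33755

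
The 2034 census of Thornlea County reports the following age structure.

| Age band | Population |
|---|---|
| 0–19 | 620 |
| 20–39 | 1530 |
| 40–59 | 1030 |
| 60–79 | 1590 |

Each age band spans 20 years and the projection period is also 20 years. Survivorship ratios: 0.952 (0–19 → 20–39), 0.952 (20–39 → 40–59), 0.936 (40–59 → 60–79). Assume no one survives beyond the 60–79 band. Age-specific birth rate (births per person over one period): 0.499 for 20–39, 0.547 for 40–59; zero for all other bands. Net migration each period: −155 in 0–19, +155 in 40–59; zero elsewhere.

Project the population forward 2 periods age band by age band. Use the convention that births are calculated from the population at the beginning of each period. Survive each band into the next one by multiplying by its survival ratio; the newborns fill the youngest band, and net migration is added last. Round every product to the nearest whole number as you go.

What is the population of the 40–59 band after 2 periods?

717

Call the bands 1 to 4, youngest first.
Period 1.
Births: 1530 × 0.499 = 763, 1030 × 0.547 = 563 → total 1326
Band 2: 620 × 0.952 = 590
Band 3: 1530 × 0.952 = 1457
Band 4: 1030 × 0.936 = 964
Net migration: Band 1 − 155 → 1171; Band 3 + 155 → 1612
→ [1171, 590, 1612, 964]
Period 2.
Births: 590 × 0.499 = 294, 1612 × 0.547 = 882 → total 1176
Band 2: 1171 × 0.952 = 1115
Band 3: 590 × 0.952 = 562
Band 4: 1612 × 0.936 = 1509
Net migration: Band 1 − 155 → 1021; Band 3 + 155 → 717
→ [1021, 1115, 717, 1509]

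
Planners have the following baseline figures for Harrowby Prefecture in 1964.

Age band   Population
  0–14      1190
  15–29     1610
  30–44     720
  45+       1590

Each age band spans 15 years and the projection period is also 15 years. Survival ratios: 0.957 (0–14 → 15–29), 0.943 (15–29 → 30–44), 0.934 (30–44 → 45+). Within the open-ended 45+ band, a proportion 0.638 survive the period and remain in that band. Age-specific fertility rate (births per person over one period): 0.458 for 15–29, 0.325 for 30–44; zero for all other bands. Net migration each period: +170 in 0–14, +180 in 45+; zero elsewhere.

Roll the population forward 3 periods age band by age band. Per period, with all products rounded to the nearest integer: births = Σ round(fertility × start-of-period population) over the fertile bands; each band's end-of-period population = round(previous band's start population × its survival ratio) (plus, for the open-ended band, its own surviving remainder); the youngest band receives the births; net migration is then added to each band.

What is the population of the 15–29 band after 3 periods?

1134

[period 1]
Births: 1610 × 0.458 = 737  |  720 × 0.325 = 234 ⇒ total 971
15–29: 1190 × 0.957 = 1139
30–44: 1610 × 0.943 = 1518
45+: 720 × 0.934 + 1590 × 0.638 = 672 + 1014 = 1686
Net migration: 0–14 + 170 → 1141; 45+ + 180 → 1866
→ [1141, 1139, 1518, 1866]
[period 2]
Births: 1139 × 0.458 = 522  |  1518 × 0.325 = 493 ⇒ total 1015
15–29: 1141 × 0.957 = 1092
30–44: 1139 × 0.943 = 1074
45+: 1518 × 0.934 + 1866 × 0.638 = 1418 + 1191 = 2609
Net migration: 0–14 + 170 → 1185; 45+ + 180 → 2789
→ [1185, 1092, 1074, 2789]
[period 3]
Births: 1092 × 0.458 = 500  |  1074 × 0.325 = 349 ⇒ total 849
15–29: 1185 × 0.957 = 1134
30–44: 1092 × 0.943 = 1030
45+: 1074 × 0.934 + 2789 × 0.638 = 1003 + 1779 = 2782
Net migration: 0–14 + 170 → 1019; 45+ + 180 → 2962
→ [1019, 1134, 1030, 2962]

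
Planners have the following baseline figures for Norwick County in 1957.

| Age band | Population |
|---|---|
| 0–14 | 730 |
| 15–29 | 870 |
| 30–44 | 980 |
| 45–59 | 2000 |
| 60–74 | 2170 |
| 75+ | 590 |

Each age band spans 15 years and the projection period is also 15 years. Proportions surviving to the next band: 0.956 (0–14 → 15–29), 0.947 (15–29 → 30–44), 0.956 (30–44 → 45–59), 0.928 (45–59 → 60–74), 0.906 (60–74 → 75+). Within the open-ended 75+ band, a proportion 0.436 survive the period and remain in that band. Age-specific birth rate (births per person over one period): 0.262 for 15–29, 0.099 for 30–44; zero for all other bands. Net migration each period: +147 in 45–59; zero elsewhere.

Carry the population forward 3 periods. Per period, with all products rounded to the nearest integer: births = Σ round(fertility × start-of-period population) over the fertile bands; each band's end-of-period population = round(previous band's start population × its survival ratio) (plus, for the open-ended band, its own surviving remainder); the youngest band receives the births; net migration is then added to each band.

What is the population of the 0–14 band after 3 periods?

(Bands numbered youngest = 1 to oldest = 6.)
[period 1]
Births: 870 × 0.262 = 228 ; 980 × 0.099 = 97 → 325
Band 2: 730 × 0.956 = 698
Band 3: 870 × 0.947 = 824
Band 4: 980 × 0.956 = 937
Band 5: 2000 × 0.928 = 1856
Band 6: 2170 × 0.906 + 590 × 0.436 = 1966 + 257 = 2223
Net migration: Band 4 + 147 → 1084
End of period: [325, 698, 824, 1084, 1856, 2223]
[period 2]
Births: 698 × 0.262 = 183 ; 824 × 0.099 = 82 → 265
Band 2: 325 × 0.956 = 311
Band 3: 698 × 0.947 = 661
Band 4: 824 × 0.956 = 788
Band 5: 1084 × 0.928 = 1006
Band 6: 1856 × 0.906 + 2223 × 0.436 = 1682 + 969 = 2651
Net migration: Band 4 + 147 → 935
End of period: [265, 311, 661, 935, 1006, 2651]
[period 3]
Births: 311 × 0.262 = 81 ; 661 × 0.099 = 65 → 146
Band 2: 265 × 0.956 = 253
Band 3: 311 × 0.947 = 295
Band 4: 661 × 0.956 = 632
Band 5: 935 × 0.928 = 868
Band 6: 1006 × 0.906 + 2651 × 0.436 = 911 + 1156 = 2067
Net migration: Band 4 + 147 → 779
End of period: [146, 253, 295, 779, 868, 2067]

146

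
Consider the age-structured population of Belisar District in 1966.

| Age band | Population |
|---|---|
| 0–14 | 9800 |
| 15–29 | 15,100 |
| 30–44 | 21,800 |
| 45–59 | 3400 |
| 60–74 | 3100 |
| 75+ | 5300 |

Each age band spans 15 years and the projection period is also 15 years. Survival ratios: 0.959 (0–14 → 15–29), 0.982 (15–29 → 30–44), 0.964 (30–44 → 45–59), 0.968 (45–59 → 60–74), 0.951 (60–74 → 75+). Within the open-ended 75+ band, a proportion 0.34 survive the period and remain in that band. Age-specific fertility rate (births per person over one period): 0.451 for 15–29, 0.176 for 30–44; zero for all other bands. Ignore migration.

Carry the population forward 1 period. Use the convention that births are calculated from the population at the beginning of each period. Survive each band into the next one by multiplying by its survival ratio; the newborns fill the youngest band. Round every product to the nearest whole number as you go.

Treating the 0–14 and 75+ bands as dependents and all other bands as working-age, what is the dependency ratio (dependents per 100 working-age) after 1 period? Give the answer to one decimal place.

(Groups numbered youngest = 1 to oldest = 6.)
[period 1]
Births: 15100 * 0.451 = 6810, 21800 * 0.176 = 3837 → total 10647
Group 2: 9800 * 0.959 = 9398
Group 3: 15100 * 0.982 = 14828
Group 4: 21800 * 0.964 = 21015
Group 5: 3400 * 0.968 = 3291
Group 6: 3100 * 0.951 + 5300 * 0.34 = 2948 + 1802 = 4750
Population now: 0–14=10647, 15–29=9398, 30–44=14828, 45–59=21015, 60–74=3291, 75+=4750
Dependents (band 0–14 + band 75+) = 10647 + 4750 = 15397; working-age = 48532; ratio = 15397/48532 × 100 = 31.7

31.7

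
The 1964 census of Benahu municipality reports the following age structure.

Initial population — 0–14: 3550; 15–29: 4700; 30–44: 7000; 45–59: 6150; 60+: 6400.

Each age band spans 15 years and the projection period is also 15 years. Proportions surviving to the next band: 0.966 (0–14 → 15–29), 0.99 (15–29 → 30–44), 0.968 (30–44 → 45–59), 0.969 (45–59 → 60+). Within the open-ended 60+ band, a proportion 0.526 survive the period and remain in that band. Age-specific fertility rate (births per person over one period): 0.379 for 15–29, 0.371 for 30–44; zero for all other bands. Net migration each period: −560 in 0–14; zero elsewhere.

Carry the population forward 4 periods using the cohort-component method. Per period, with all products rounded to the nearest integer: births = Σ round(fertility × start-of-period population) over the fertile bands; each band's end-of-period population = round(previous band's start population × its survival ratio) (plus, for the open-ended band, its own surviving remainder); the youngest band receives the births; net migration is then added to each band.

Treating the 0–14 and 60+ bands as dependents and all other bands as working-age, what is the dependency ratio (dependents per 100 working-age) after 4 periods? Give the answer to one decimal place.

Call the bands 1 to 5, youngest first.
— Period 1 —
Births: 4700 × 0.379 = 1781 ; 7000 × 0.371 = 2597 → total 4378
Band 2: 3550 × 0.966 = 3429
Band 3: 4700 × 0.99 = 4653
Band 4: 7000 × 0.968 = 6776
Band 5: 6150 × 0.969 + 6400 × 0.526 = 5959 + 3366 = 9325
Net migration: Band 1 − 560 → 3818
End of period: [3818, 3429, 4653, 6776, 9325]
— Period 2 —
Births: 3429 × 0.379 = 1300 ; 4653 × 0.371 = 1726 → total 3026
Band 2: 3818 × 0.966 = 3688
Band 3: 3429 × 0.99 = 3395
Band 4: 4653 × 0.968 = 4504
Band 5: 6776 × 0.969 + 9325 × 0.526 = 6566 + 4905 = 11471
Net migration: Band 1 − 560 → 2466
End of period: [2466, 3688, 3395, 4504, 11471]
— Period 3 —
Births: 3688 × 0.379 = 1398 ; 3395 × 0.371 = 1260 → total 2658
Band 2: 2466 × 0.966 = 2382
Band 3: 3688 × 0.99 = 3651
Band 4: 3395 × 0.968 = 3286
Band 5: 4504 × 0.969 + 11471 × 0.526 = 4364 + 6034 = 10398
Net migration: Band 1 − 560 → 2098
End of period: [2098, 2382, 3651, 3286, 10398]
— Period 4 —
Births: 2382 × 0.379 = 903 ; 3651 × 0.371 = 1355 → total 2258
Band 2: 2098 × 0.966 = 2027
Band 3: 2382 × 0.99 = 2358
Band 4: 3651 × 0.968 = 3534
Band 5: 3286 × 0.969 + 10398 × 0.526 = 3184 + 5469 = 8653
Net migration: Band 1 − 560 → 1698
End of period: [1698, 2027, 2358, 3534, 8653]
Dependents (band 0–14 + band 60+) = 1698 + 8653 = 10351; working-age = 7919; ratio = 10351/7919 × 100 = 130.7

130.7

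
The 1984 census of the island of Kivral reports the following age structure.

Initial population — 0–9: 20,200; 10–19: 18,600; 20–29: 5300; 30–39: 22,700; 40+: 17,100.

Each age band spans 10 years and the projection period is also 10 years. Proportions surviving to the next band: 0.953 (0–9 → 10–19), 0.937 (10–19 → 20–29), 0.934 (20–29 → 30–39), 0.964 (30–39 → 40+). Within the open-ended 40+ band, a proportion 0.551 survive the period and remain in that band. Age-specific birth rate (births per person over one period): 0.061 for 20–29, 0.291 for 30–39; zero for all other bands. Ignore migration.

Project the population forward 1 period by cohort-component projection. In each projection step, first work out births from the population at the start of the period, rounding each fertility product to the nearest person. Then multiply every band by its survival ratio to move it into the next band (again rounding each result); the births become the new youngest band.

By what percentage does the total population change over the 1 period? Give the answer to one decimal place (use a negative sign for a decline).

Call the bands 1 to 5, youngest first.
Period 1.
Births: 5300 × 0.061 = 323, 22700 × 0.291 = 6606 → total 6929
Band 2: 20200 × 0.953 = 19251
Band 3: 18600 × 0.937 = 17428
Band 4: 5300 × 0.934 = 4950
Band 5: 22700 × 0.964 + 17100 × 0.551 = 21883 + 9422 = 31305
→ [6929, 19251, 17428, 4950, 31305]
Total: 83900 → 79863; change = -4037; percentage change = -4.8%

-4.8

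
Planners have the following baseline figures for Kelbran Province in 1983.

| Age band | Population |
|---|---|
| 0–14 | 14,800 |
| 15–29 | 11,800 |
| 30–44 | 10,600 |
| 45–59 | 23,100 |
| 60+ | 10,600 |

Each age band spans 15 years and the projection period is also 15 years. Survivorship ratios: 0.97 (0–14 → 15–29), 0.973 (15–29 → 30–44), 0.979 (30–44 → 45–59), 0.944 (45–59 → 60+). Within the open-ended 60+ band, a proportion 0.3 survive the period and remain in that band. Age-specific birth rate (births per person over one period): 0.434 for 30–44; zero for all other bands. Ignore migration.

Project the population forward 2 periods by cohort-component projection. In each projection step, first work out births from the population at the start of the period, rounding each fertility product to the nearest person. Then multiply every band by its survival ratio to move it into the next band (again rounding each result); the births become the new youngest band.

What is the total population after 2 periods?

Call the groups 1 to 5, youngest first.
Period 1.
Births: 10600 * 0.434 = 4600
Group 2: 14800 * 0.97 = 14356
Group 3: 11800 * 0.973 = 11481
Group 4: 10600 * 0.979 = 10377
Group 5: 23100 * 0.944 + 10600 * 0.3 = 21806 + 3180 = 24986
Population now: 0–14=4600, 15–29=14356, 30–44=11481, 45–59=10377, 60+=24986
Period 2.
Births: 11481 * 0.434 = 4983
Group 2: 4600 * 0.97 = 4462
Group 3: 14356 * 0.973 = 13968
Group 4: 11481 * 0.979 = 11240
Group 5: 10377 * 0.944 + 24986 * 0.3 = 9796 + 7496 = 17292
Population now: 0–14=4983, 15–29=4462, 30–44=13968, 45–59=11240, 60+=17292
Total after period 2: 4983 + 4462 + 13968 + 11240 + 17292 = 51945

51945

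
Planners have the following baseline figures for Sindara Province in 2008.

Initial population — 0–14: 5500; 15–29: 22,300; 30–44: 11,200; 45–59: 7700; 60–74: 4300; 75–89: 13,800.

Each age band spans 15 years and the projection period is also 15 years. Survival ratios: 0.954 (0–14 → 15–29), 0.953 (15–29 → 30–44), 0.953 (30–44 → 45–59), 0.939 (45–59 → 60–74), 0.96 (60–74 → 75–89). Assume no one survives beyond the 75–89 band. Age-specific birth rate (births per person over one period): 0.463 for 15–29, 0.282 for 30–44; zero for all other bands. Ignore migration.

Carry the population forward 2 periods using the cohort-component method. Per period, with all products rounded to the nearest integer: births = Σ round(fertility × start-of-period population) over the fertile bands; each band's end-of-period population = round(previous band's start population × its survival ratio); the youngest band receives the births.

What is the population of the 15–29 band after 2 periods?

12863

— Period 1 —
Births: 22300 × 0.463 = 10325, 11200 × 0.282 = 3158 → 13483
15–29: 5500 × 0.954 = 5247
30–44: 22300 × 0.953 = 21252
45–59: 11200 × 0.953 = 10674
60–74: 7700 × 0.939 = 7230
75–89: 4300 × 0.96 = 4128
End of period: [13483, 5247, 21252, 10674, 7230, 4128]
— Period 2 —
Births: 5247 × 0.463 = 2429, 21252 × 0.282 = 5993 → 8422
15–29: 13483 × 0.954 = 12863
30–44: 5247 × 0.953 = 5000
45–59: 21252 × 0.953 = 20253
60–74: 10674 × 0.939 = 10023
75–89: 7230 × 0.96 = 6941
End of period: [8422, 12863, 5000, 20253, 10023, 6941]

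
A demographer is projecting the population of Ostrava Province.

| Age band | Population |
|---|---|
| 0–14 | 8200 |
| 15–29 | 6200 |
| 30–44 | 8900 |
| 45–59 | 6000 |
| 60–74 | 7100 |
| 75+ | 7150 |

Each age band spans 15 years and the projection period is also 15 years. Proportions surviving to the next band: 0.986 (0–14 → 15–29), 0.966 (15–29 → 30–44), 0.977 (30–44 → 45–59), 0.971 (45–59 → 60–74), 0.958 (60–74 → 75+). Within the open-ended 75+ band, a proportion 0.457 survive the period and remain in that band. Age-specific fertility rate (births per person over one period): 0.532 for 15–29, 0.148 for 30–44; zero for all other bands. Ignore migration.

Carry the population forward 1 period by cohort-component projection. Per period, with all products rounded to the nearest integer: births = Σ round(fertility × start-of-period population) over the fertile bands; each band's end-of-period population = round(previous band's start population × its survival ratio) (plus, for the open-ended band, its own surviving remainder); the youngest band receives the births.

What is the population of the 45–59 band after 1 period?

8695

Let group 1 be 0–14 through group 6 = 75+.
Period 1:
Births: 6200 × 0.532 = 3298, 8900 × 0.148 = 1317 — total 4615
Group 2: 8200 × 0.986 = 8085
Group 3: 6200 × 0.966 = 5989
Group 4: 8900 × 0.977 = 8695
Group 5: 6000 × 0.971 = 5826
Group 6: 7100 × 0.958 + 7150 × 0.457 = 6802 + 3268 = 10070
Giving 4615 / 8085 / 5989 / 8695 / 5826 / 10070.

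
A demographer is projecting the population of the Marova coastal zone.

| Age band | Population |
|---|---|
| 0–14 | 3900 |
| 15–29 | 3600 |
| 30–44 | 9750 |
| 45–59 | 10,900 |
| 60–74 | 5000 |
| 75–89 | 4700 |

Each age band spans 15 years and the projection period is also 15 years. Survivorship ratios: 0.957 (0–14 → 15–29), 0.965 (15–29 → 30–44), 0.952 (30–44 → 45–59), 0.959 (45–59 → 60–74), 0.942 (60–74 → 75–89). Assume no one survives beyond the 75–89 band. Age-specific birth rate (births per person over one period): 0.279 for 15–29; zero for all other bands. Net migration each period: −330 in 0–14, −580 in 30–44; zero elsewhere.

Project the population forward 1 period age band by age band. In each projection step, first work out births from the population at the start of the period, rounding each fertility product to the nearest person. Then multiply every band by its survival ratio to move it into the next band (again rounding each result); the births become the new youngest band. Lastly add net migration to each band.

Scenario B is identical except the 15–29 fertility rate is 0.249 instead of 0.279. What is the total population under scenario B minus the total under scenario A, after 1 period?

-108

Period 1.
Births: 3600 * 0.279 = 1004
15–29: 3900 * 0.957 = 3732
30–44: 3600 * 0.965 = 3474
45–59: 9750 * 0.952 = 9282
60–74: 10900 * 0.959 = 10453
75–89: 5000 * 0.942 = 4710
Net migration: 0–14 − 330 → 674; 30–44 − 580 → 2894
Population now: 0–14=674, 15–29=3732, 30–44=2894, 45–59=9282, 60–74=10453, 75–89=4710
Scenario A total after 1 period: 31745
Scenario B projection —
Period 1.
Births: 3600 * 0.249 = 896
15–29: 3900 * 0.957 = 3732
30–44: 3600 * 0.965 = 3474
45–59: 9750 * 0.952 = 9282
60–74: 10900 * 0.959 = 10453
75–89: 5000 * 0.942 = 4710
Net migration: 0–14 − 330 → 566; 30–44 − 580 → 2894
Population now: 0–14=566, 15–29=3732, 30–44=2894, 45–59=9282, 60–74=10453, 75–89=4710
Scenario B total after 1 period: 31637
Difference B − A = 31637 − 31745 = -108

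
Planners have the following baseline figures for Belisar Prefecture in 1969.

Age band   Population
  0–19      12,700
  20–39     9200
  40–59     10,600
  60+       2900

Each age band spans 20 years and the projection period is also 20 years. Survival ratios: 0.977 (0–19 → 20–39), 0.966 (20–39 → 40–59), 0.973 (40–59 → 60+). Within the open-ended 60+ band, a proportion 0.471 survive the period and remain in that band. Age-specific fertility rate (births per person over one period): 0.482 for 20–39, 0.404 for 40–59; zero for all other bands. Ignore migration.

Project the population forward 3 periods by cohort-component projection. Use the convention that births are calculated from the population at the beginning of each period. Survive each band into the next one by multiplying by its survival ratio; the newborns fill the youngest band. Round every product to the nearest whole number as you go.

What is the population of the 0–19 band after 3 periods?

8947

— Period 1 —
Births: 9200 × 0.482 = 4434  |  10600 × 0.404 = 4282 — total 8716
20–39: 12700 × 0.977 = 12408
40–59: 9200 × 0.966 = 8887
60+: 10600 × 0.973 + 2900 × 0.471 = 10314 + 1366 = 11680
End of period: [8716, 12408, 8887, 11680]
— Period 2 —
Births: 12408 × 0.482 = 5981  |  8887 × 0.404 = 3590 — total 9571
20–39: 8716 × 0.977 = 8516
40–59: 12408 × 0.966 = 11986
60+: 8887 × 0.973 + 11680 × 0.471 = 8647 + 5501 = 14148
End of period: [9571, 8516, 11986, 14148]
— Period 3 —
Births: 8516 × 0.482 = 4105  |  11986 × 0.404 = 4842 — total 8947
20–39: 9571 × 0.977 = 9351
40–59: 8516 × 0.966 = 8226
60+: 11986 × 0.973 + 14148 × 0.471 = 11662 + 6664 = 18326
End of period: [8947, 9351, 8226, 18326]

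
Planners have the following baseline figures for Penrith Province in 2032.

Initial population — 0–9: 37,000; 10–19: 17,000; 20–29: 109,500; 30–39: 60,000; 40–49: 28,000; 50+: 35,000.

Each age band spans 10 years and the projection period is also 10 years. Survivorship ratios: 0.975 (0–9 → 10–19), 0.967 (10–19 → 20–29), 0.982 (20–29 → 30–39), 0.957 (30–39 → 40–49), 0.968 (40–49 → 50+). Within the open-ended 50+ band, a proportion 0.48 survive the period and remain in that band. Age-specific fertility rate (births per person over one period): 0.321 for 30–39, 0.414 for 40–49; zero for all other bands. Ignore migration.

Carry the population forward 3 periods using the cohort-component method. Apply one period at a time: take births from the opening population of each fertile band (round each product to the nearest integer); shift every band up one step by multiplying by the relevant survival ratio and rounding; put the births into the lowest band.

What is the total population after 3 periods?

After projecting period 1:
Births: 60000 × 0.321 = 19260 ; 28000 × 0.414 = 11592 — total 30852
10–19: 37000 × 0.975 = 36075
20–29: 17000 × 0.967 = 16439
30–39: 109500 × 0.982 = 107529
40–49: 60000 × 0.957 = 57420
50+: 28000 × 0.968 + 35000 × 0.48 = 27104 + 16800 = 43904
End of period: [30852, 36075, 16439, 107529, 57420, 43904]
After projecting period 2:
Births: 107529 × 0.321 = 34517 ; 57420 × 0.414 = 23772 — total 58289
10–19: 30852 × 0.975 = 30081
20–29: 36075 × 0.967 = 34885
30–39: 16439 × 0.982 = 16143
40–49: 107529 × 0.957 = 102905
50+: 57420 × 0.968 + 43904 × 0.48 = 55583 + 21074 = 76657
End of period: [58289, 30081, 34885, 16143, 102905, 76657]
After projecting period 3:
Births: 16143 × 0.321 = 5182 ; 102905 × 0.414 = 42603 — total 47785
10–19: 58289 × 0.975 = 56832
20–29: 30081 × 0.967 = 29088
30–39: 34885 × 0.982 = 34257
40–49: 16143 × 0.957 = 15449
50+: 102905 × 0.968 + 76657 × 0.48 = 99612 + 36795 = 136407
End of period: [47785, 56832, 29088, 34257, 15449, 136407]
Total after period 3: 47785 + 56832 + 29088 + 34257 + 15449 + 136407 = 319818

319818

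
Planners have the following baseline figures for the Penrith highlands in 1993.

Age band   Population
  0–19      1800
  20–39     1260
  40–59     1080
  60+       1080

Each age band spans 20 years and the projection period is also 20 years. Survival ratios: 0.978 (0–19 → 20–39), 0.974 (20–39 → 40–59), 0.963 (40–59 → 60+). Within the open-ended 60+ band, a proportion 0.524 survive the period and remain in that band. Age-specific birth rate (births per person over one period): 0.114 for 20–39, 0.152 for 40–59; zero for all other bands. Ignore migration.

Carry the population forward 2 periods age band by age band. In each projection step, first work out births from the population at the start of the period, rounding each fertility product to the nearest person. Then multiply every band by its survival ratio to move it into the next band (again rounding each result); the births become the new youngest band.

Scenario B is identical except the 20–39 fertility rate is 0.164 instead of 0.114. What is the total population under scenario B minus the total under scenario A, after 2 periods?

150

Call the groups 1 to 4, youngest first.
[period 1]
Births: 1260 × 0.114 = 144  |  1080 × 0.152 = 164 → total 308
Group 2: 1800 × 0.978 = 1760
Group 3: 1260 × 0.974 = 1227
Group 4: 1080 × 0.963 + 1080 × 0.524 = 1040 + 566 = 1606
Giving 308 / 1760 / 1227 / 1606.
[period 2]
Births: 1760 × 0.114 = 201  |  1227 × 0.152 = 187 → total 388
Group 2: 308 × 0.978 = 301
Group 3: 1760 × 0.974 = 1714
Group 4: 1227 × 0.963 + 1606 × 0.524 = 1182 + 842 = 2024
Giving 388 / 301 / 1714 / 2024.
Scenario A total after 2 periods: 4427
Scenario B projection —
[period 1]
Births: 1260 × 0.164 = 207  |  1080 × 0.152 = 164 → total 371
Group 2: 1800 × 0.978 = 1760
Group 3: 1260 × 0.974 = 1227
Group 4: 1080 × 0.963 + 1080 × 0.524 = 1040 + 566 = 1606
Giving 371 / 1760 / 1227 / 1606.
[period 2]
Births: 1760 × 0.164 = 289  |  1227 × 0.152 = 187 → total 476
Group 2: 371 × 0.978 = 363
Group 3: 1760 × 0.974 = 1714
Group 4: 1227 × 0.963 + 1606 × 0.524 = 1182 + 842 = 2024
Giving 476 / 363 / 1714 / 2024.
Scenario B total after 2 periods: 4577
Difference B − A = 4577 − 4427 = 150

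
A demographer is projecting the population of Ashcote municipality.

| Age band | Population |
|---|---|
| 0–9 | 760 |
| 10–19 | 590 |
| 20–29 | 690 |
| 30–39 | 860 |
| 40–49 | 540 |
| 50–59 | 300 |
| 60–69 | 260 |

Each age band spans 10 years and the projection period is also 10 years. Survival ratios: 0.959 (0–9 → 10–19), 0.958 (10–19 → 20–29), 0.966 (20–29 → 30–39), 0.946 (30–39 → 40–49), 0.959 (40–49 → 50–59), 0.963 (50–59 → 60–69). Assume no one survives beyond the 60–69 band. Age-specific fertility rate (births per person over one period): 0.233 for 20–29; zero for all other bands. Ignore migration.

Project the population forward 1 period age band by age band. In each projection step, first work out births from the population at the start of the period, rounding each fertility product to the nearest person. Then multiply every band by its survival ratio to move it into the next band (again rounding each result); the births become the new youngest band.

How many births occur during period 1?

Call the bands 1 to 7, youngest first.
Period 1:
Births: 690 × 0.233 = 161
Band 2: 760 × 0.959 = 729
Band 3: 590 × 0.958 = 565
Band 4: 690 × 0.966 = 667
Band 5: 860 × 0.946 = 814
Band 6: 540 × 0.959 = 518
Band 7: 300 × 0.963 = 289
→ [161, 729, 565, 667, 814, 518, 289]

161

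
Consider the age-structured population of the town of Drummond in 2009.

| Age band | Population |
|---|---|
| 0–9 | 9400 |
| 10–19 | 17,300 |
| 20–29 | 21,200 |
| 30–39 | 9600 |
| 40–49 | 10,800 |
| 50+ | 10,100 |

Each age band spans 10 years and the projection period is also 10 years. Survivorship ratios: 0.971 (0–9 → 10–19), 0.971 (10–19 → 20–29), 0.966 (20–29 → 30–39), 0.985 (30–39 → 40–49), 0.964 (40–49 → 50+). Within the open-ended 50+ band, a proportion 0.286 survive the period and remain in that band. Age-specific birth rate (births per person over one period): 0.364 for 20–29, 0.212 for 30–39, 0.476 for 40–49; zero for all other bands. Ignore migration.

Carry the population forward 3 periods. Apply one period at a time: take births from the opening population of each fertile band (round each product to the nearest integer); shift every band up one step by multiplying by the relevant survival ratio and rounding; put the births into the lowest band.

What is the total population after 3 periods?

Let band 1 be 0–9 through band 6 = 50+.
— Period 1 —
Births: 21200 × 0.364 = 7717 ; 9600 × 0.212 = 2035 ; 10800 × 0.476 = 5141 — total 14893
Band 2: 9400 × 0.971 = 9127
Band 3: 17300 × 0.971 = 16798
Band 4: 21200 × 0.966 = 20479
Band 5: 9600 × 0.985 = 9456
Band 6: 10800 × 0.964 + 10100 × 0.286 = 10411 + 2889 = 13300
End of period: [14893, 9127, 16798, 20479, 9456, 13300]
— Period 2 —
Births: 16798 × 0.364 = 6114 ; 20479 × 0.212 = 4342 ; 9456 × 0.476 = 4501 — total 14957
Band 2: 14893 × 0.971 = 14461
Band 3: 9127 × 0.971 = 8862
Band 4: 16798 × 0.966 = 16227
Band 5: 20479 × 0.985 = 20172
Band 6: 9456 × 0.964 + 13300 × 0.286 = 9116 + 3804 = 12920
End of period: [14957, 14461, 8862, 16227, 20172, 12920]
— Period 3 —
Births: 8862 × 0.364 = 3226 ; 16227 × 0.212 = 3440 ; 20172 × 0.476 = 9602 — total 16268
Band 2: 14957 × 0.971 = 14523
Band 3: 14461 × 0.971 = 14042
Band 4: 8862 × 0.966 = 8561
Band 5: 16227 × 0.985 = 15984
Band 6: 20172 × 0.964 + 12920 × 0.286 = 19446 + 3695 = 23141
End of period: [16268, 14523, 14042, 8561, 15984, 23141]
Total after period 3: 16268 + 14523 + 14042 + 8561 + 15984 + 23141 = 92519

92519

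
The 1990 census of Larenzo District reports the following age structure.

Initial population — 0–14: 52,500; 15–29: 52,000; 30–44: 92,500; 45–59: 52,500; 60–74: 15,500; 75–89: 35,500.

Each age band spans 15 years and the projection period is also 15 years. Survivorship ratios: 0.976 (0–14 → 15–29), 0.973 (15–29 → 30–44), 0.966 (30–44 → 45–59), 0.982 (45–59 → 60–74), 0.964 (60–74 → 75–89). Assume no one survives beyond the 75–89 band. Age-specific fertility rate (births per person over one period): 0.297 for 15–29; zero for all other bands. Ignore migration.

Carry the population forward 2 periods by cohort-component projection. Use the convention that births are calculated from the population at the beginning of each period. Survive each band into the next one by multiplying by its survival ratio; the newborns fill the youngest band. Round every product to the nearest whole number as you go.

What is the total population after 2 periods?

266470

Period 1:
Births: 52000 * 0.297 = 15444
15–29: 52500 * 0.976 = 51240
30–44: 52000 * 0.973 = 50596
45–59: 92500 * 0.966 = 89355
60–74: 52500 * 0.982 = 51555
75–89: 15500 * 0.964 = 14942
→ [15444, 51240, 50596, 89355, 51555, 14942]
Period 2:
Births: 51240 * 0.297 = 15218
15–29: 15444 * 0.976 = 15073
30–44: 51240 * 0.973 = 49857
45–59: 50596 * 0.966 = 48876
60–74: 89355 * 0.982 = 87747
75–89: 51555 * 0.964 = 49699
→ [15218, 15073, 49857, 48876, 87747, 49699]
Total after period 2: 15218 + 15073 + 49857 + 48876 + 87747 + 49699 = 266470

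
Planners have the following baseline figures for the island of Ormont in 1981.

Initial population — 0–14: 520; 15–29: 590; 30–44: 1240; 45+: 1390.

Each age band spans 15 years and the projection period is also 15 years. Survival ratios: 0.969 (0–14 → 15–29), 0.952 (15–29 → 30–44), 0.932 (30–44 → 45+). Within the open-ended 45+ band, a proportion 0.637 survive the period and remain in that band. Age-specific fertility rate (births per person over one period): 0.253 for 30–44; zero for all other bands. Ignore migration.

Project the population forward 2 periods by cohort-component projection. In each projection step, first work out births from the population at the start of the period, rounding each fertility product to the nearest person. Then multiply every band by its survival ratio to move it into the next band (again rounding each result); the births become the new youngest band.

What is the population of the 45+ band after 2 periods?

1824

Let group 1 be 0–14 through group 4 = 45+.
[period 1]
Births: 1240 × 0.253 = 314
Group 2: 520 × 0.969 = 504
Group 3: 590 × 0.952 = 562
Group 4: 1240 × 0.932 + 1390 × 0.637 = 1156 + 885 = 2041
End of period: [314, 504, 562, 2041]
[period 2]
Births: 562 × 0.253 = 142
Group 2: 314 × 0.969 = 304
Group 3: 504 × 0.952 = 480
Group 4: 562 × 0.932 + 2041 × 0.637 = 524 + 1300 = 1824
End of period: [142, 304, 480, 1824]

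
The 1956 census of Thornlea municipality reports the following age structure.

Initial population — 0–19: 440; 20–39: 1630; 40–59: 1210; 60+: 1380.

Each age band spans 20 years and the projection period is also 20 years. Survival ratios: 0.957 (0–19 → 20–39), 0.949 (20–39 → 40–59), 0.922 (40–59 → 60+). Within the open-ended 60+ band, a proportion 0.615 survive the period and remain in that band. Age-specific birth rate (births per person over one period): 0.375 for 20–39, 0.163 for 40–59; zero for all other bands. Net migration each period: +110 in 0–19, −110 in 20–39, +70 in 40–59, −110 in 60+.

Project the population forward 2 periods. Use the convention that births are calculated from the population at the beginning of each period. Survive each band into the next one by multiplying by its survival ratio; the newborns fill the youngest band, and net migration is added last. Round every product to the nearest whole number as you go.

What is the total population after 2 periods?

Numbering the groups 1..4 from youngest to oldest:
Period 1:
Births: 1630 × 0.375 = 611, 1210 × 0.163 = 197 ⇒ total 808
Group 2: 440 × 0.957 = 421
Group 3: 1630 × 0.949 = 1547
Group 4: 1210 × 0.922 + 1380 × 0.615 = 1116 + 849 = 1965
Net migration: Group 1 + 110 → 918; Group 2 − 110 → 311; Group 3 + 70 → 1617; Group 4 − 110 → 1855
Population now: 0–19=918, 20–39=311, 40–59=1617, 60+=1855
Period 2:
Births: 311 × 0.375 = 117, 1617 × 0.163 = 264 ⇒ total 381
Group 2: 918 × 0.957 = 879
Group 3: 311 × 0.949 = 295
Group 4: 1617 × 0.922 + 1855 × 0.615 = 1491 + 1141 = 2632
Net migration: Group 1 + 110 → 491; Group 2 − 110 → 769; Group 3 + 70 → 365; Group 4 − 110 → 2522
Population now: 0–19=491, 20–39=769, 40–59=365, 60+=2522
Total after period 2: 491 + 769 + 365 + 2522 = 4147

4147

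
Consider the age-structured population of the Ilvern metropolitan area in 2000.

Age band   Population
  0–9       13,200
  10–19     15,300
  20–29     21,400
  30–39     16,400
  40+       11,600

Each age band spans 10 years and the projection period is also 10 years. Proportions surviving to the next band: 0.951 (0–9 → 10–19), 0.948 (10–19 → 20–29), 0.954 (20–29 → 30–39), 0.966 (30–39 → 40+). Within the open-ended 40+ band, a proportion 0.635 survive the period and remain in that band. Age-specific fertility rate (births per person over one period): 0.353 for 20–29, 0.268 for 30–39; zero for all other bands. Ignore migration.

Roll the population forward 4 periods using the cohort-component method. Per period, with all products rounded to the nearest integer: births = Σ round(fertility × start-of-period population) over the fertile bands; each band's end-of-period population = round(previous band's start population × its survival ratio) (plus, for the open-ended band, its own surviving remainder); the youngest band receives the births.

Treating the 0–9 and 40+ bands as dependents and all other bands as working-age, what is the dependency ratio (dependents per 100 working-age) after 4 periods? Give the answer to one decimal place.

Period 1.
Births: 21400 × 0.353 = 7554, 16400 × 0.268 = 4395 ⇒ total 11949
10–19: 13200 × 0.951 = 12553
20–29: 15300 × 0.948 = 14504
30–39: 21400 × 0.954 = 20416
40+: 16400 × 0.966 + 11600 × 0.635 = 15842 + 7366 = 23208
End of period: [11949, 12553, 14504, 20416, 23208]
Period 2.
Births: 14504 × 0.353 = 5120, 20416 × 0.268 = 5471 ⇒ total 10591
10–19: 11949 × 0.951 = 11363
20–29: 12553 × 0.948 = 11900
30–39: 14504 × 0.954 = 13837
40+: 20416 × 0.966 + 23208 × 0.635 = 19722 + 14737 = 34459
End of period: [10591, 11363, 11900, 13837, 34459]
Period 3.
Births: 11900 × 0.353 = 4201, 13837 × 0.268 = 3708 ⇒ total 7909
10–19: 10591 × 0.951 = 10072
20–29: 11363 × 0.948 = 10772
30–39: 11900 × 0.954 = 11353
40+: 13837 × 0.966 + 34459 × 0.635 = 13367 + 21881 = 35248
End of period: [7909, 10072, 10772, 11353, 35248]
Period 4.
Births: 10772 × 0.353 = 3803, 11353 × 0.268 = 3043 ⇒ total 6846
10–19: 7909 × 0.951 = 7521
20–29: 10072 × 0.948 = 9548
30–39: 10772 × 0.954 = 10276
40+: 11353 × 0.966 + 35248 × 0.635 = 10967 + 22382 = 33349
End of period: [6846, 7521, 9548, 10276, 33349]
Dependents (band 0–9 + band 40+) = 6846 + 33349 = 40195; working-age = 27345; ratio = 40195/27345 × 100 = 147.0

147.0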